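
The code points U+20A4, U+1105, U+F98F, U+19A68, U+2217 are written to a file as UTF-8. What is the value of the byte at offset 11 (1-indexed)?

1-indexed offset 11 is 0-indexed offset 10.
U+20A4 → 3-byte form E2 82 A4 at offsets 0–2.
U+1105 → 3-byte form E1 84 85 at offsets 3–5.
U+F98F → 3-byte form EF A6 8F at offsets 6–8.
U+19A68 → 4-byte form F0 99 A9 A8 at offsets 9–12.
Offset 10 falls in char 4's range; it's byte 2 of F0 99 A9 A8 = 0x99.

0x99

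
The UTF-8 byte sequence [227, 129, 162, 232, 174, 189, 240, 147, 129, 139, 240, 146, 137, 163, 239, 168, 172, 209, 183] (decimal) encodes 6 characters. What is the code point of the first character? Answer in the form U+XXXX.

Offset 0: leading byte 0xE3 = 11100011 → 3-byte char #1 = E3 81 A2.
Leading byte 0xE3 = 11100011 matches 1110xxxx → 3-byte sequence.
Byte 1: 0xE3 = 11100011, payload 0011 (4 bits).
Byte 2: 0x81 = 10000001 (10xxxxxx ✓), payload 000001.
Byte 3: 0xA2 = 10100010 (10xxxxxx ✓), payload 100010.
Concatenate: 0011000001100010 = 0x3062 (16 bits → U+3062).

U+3062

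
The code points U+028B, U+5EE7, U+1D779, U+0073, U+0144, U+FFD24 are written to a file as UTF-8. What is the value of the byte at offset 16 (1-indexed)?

1-indexed offset 16 is 0-indexed offset 15.
U+028B → 2-byte form CA 8B at offsets 0–1.
U+5EE7 → 3-byte form E5 BB A7 at offsets 2–4.
U+1D779 → 4-byte form F0 9D 9D B9 at offsets 5–8.
U+0073 → 1-byte form 73 at offsets 9–9.
U+0144 → 2-byte form C5 84 at offsets 10–11.
U+FFD24 → 4-byte form F3 BF B4 A4 at offsets 12–15.
Offset 15 falls in char 6's range; it's byte 4 of F3 BF B4 A4 = 0xA4.

0xA4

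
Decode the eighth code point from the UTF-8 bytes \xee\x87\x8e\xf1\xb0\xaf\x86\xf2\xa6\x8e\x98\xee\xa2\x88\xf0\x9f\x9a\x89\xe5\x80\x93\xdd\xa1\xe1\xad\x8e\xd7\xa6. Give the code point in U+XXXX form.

U+1B4E

Offset 0: leading byte 0xEE = 11101110 → 3-byte char #1 = EE 87 8E.
Offset 3: leading byte 0xF1 = 11110001 → 4-byte char #2 = F1 B0 AF 86.
Offset 7: leading byte 0xF2 = 11110010 → 4-byte char #3 = F2 A6 8E 98.
Offset 11: leading byte 0xEE = 11101110 → 3-byte char #4 = EE A2 88.
Offset 14: leading byte 0xF0 = 11110000 → 4-byte char #5 = F0 9F 9A 89.
Offset 18: leading byte 0xE5 = 11100101 → 3-byte char #6 = E5 80 93.
Offset 21: leading byte 0xDD = 11011101 → 2-byte char #7 = DD A1.
Offset 23: leading byte 0xE1 = 11100001 → 3-byte char #8 = E1 AD 8E.
Leading byte 0xE1 = 11100001 matches 1110xxxx → 3-byte sequence.
Byte 1: 0xE1 = 11100001, payload 0001 (4 bits).
Byte 2: 0xAD = 10101101 (10xxxxxx ✓), payload 101101.
Byte 3: 0x8E = 10001110 (10xxxxxx ✓), payload 001110.
Concatenate: 0001101101001110 = 0x1B4E (16 bits → U+1B4E).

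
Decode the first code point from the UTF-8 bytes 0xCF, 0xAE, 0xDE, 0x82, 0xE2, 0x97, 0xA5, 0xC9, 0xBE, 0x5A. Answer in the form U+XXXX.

Offset 0: leading byte 0xCF = 11001111 → 2-byte char #1 = CF AE.
Leading byte 0xCF = 11001111 matches 110xxxxx → 2-byte sequence.
Byte 1: 0xCF = 11001111, payload 01111 (5 bits).
Byte 2: 0xAE = 10101110 (10xxxxxx ✓), payload 101110.
Concatenate: 01111101110 = 0x3EE (11 bits → U+03EE).

U+03EE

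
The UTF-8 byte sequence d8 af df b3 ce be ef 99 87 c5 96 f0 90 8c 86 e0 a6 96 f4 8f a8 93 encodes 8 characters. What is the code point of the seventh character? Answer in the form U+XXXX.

Offset 0: leading byte 0xD8 = 11011000 → 2-byte char #1 = D8 AF.
Offset 2: leading byte 0xDF = 11011111 → 2-byte char #2 = DF B3.
Offset 4: leading byte 0xCE = 11001110 → 2-byte char #3 = CE BE.
Offset 6: leading byte 0xEF = 11101111 → 3-byte char #4 = EF 99 87.
Offset 9: leading byte 0xC5 = 11000101 → 2-byte char #5 = C5 96.
Offset 11: leading byte 0xF0 = 11110000 → 4-byte char #6 = F0 90 8C 86.
Offset 15: leading byte 0xE0 = 11100000 → 3-byte char #7 = E0 A6 96.
Leading byte 0xE0 = 11100000 matches 1110xxxx → 3-byte sequence.
Byte 1: 0xE0 = 11100000, payload 0000 (4 bits).
Byte 2: 0xA6 = 10100110 (10xxxxxx ✓), payload 100110.
Byte 3: 0x96 = 10010110 (10xxxxxx ✓), payload 010110.
Concatenate: 0000100110010110 = 0x996 (16 bits → U+0996).

U+0996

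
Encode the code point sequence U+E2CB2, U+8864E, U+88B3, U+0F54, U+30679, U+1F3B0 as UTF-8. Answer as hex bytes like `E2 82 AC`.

F3 A2 B2 B2 F2 88 99 8E E8 A2 B3 E0 BD 94 F0 B0 99 B9 F0 9F 8E B0

U+E2CB2: 4-byte form → F3 A2 B2 B2.
U+8864E: 4-byte form → F2 88 99 8E.
U+88B3: 3-byte form → E8 A2 B3.
U+0F54: 3-byte form → E0 BD 94.
U+30679: 4-byte form → F0 B0 99 B9.
U+1F3B0: 4-byte form → F0 9F 8E B0.
Concatenated (22 bytes): F3 A2 B2 B2 F2 88 99 8E E8 A2 B3 E0 BD 94 F0 B0 99 B9 F0 9F 8E B0.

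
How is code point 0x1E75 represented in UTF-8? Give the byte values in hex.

E1 B9 B5

U+1E75 = 0x1E75 = 7797 decimal. In range U+0800–U+FFFF → 3-byte form: 1110xxxx 10xxxxxx 10xxxxxx.
Binary (16 bits): 0001111001110101.
Split 4+6+6: 0001 | 111001 | 110101.
Byte 1: 11100001 = 0xE1.
Byte 2: 10111001 = 0xB9.
Byte 3: 10110101 = 0xB5.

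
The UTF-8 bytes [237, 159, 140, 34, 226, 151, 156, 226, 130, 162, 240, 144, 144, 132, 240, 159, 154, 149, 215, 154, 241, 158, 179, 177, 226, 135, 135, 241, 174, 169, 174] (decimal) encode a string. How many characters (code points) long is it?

Byte at offset 0: 0xED = 11101101 → 3-byte char (#1). Advance 3.
Byte at offset 3: 0x22 = 00100010 → 1-byte char (#2). Advance 1.
Byte at offset 4: 0xE2 = 11100010 → 3-byte char (#3). Advance 3.
Byte at offset 7: 0xE2 = 11100010 → 3-byte char (#4). Advance 3.
Byte at offset 10: 0xF0 = 11110000 → 4-byte char (#5). Advance 4.
Byte at offset 14: 0xF0 = 11110000 → 4-byte char (#6). Advance 4.
Byte at offset 18: 0xD7 = 11010111 → 2-byte char (#7). Advance 2.
Byte at offset 20: 0xF1 = 11110001 → 4-byte char (#8). Advance 4.
Byte at offset 24: 0xE2 = 11100010 → 3-byte char (#9). Advance 3.
Byte at offset 27: 0xF1 = 11110001 → 4-byte char (#10). Advance 4.
Reached end at offset 31 after 10 code points.

10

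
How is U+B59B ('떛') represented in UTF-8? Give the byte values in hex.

EB 96 9B

U+B59B = 0xB59B = 46491 decimal. In range U+0800–U+FFFF → 3-byte form: 1110xxxx 10xxxxxx 10xxxxxx.
Binary (16 bits): 1011010110011011.
Split 4+6+6: 1011 | 010110 | 011011.
Byte 1: 11101011 = 0xEB.
Byte 2: 10010110 = 0x96.
Byte 3: 10011011 = 0x9B.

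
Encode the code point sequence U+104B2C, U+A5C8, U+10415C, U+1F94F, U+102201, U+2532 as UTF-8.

F4 84 AC AC EA 97 88 F4 84 85 9C F0 9F A5 8F F4 82 88 81 E2 94 B2

U+104B2C: 4-byte form → F4 84 AC AC.
U+A5C8: 3-byte form → EA 97 88.
U+10415C: 4-byte form → F4 84 85 9C.
U+1F94F: 4-byte form → F0 9F A5 8F.
U+102201: 4-byte form → F4 82 88 81.
U+2532: 3-byte form → E2 94 B2.
Concatenated (22 bytes): F4 84 AC AC EA 97 88 F4 84 85 9C F0 9F A5 8F F4 82 88 81 E2 94 B2.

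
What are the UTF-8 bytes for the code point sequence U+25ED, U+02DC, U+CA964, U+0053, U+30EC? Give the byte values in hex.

U+25ED: 3-byte form → E2 97 AD.
U+02DC: 2-byte form → CB 9C.
U+CA964: 4-byte form → F3 8A A5 A4.
U+0053: 1-byte form → 53.
U+30EC: 3-byte form → E3 83 AC.
Concatenated (13 bytes): E2 97 AD CB 9C F3 8A A5 A4 53 E3 83 AC.

E2 97 AD CB 9C F3 8A A5 A4 53 E3 83 AC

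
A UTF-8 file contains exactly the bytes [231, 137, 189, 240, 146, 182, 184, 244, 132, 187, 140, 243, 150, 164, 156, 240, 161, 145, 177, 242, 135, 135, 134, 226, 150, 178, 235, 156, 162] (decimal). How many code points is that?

8

Byte at offset 0: 0xE7 = 11100111 → 3-byte char (#1). Advance 3.
Byte at offset 3: 0xF0 = 11110000 → 4-byte char (#2). Advance 4.
Byte at offset 7: 0xF4 = 11110100 → 4-byte char (#3). Advance 4.
Byte at offset 11: 0xF3 = 11110011 → 4-byte char (#4). Advance 4.
Byte at offset 15: 0xF0 = 11110000 → 4-byte char (#5). Advance 4.
Byte at offset 19: 0xF2 = 11110010 → 4-byte char (#6). Advance 4.
Byte at offset 23: 0xE2 = 11100010 → 3-byte char (#7). Advance 3.
Byte at offset 26: 0xEB = 11101011 → 3-byte char (#8). Advance 3.
Reached end at offset 29 after 8 code points.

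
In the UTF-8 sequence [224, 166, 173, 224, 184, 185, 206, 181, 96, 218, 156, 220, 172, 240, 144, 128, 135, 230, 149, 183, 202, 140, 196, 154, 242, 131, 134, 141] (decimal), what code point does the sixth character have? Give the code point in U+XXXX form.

Offset 0: leading byte 0xE0 = 11100000 → 3-byte char #1 = E0 A6 AD.
Offset 3: leading byte 0xE0 = 11100000 → 3-byte char #2 = E0 B8 B9.
Offset 6: leading byte 0xCE = 11001110 → 2-byte char #3 = CE B5.
Offset 8: leading byte 0x60 = 01100000 → 1-byte char #4 = 60.
Offset 9: leading byte 0xDA = 11011010 → 2-byte char #5 = DA 9C.
Offset 11: leading byte 0xDC = 11011100 → 2-byte char #6 = DC AC.
Leading byte 0xDC = 11011100 matches 110xxxxx → 2-byte sequence.
Byte 1: 0xDC = 11011100, payload 11100 (5 bits).
Byte 2: 0xAC = 10101100 (10xxxxxx ✓), payload 101100.
Concatenate: 11100101100 = 0x72C (11 bits → U+072C).

U+072C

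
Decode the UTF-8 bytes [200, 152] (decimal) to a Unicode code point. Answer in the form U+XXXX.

U+0218

Leading byte 0xC8 = 11001000 matches 110xxxxx → 2-byte sequence.
Byte 1: 0xC8 = 11001000, payload 01000 (5 bits).
Byte 2: 0x98 = 10011000 (10xxxxxx ✓), payload 011000.
Concatenate: 01000011000 = 0x218 (11 bits → U+0218).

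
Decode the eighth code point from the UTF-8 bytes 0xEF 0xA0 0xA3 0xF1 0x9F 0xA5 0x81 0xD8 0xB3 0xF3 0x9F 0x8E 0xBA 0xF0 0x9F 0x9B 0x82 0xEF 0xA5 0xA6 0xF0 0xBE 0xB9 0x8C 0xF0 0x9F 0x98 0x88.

U+1F608

Offset 0: leading byte 0xEF = 11101111 → 3-byte char #1 = EF A0 A3.
Offset 3: leading byte 0xF1 = 11110001 → 4-byte char #2 = F1 9F A5 81.
Offset 7: leading byte 0xD8 = 11011000 → 2-byte char #3 = D8 B3.
Offset 9: leading byte 0xF3 = 11110011 → 4-byte char #4 = F3 9F 8E BA.
Offset 13: leading byte 0xF0 = 11110000 → 4-byte char #5 = F0 9F 9B 82.
Offset 17: leading byte 0xEF = 11101111 → 3-byte char #6 = EF A5 A6.
Offset 20: leading byte 0xF0 = 11110000 → 4-byte char #7 = F0 BE B9 8C.
Offset 24: leading byte 0xF0 = 11110000 → 4-byte char #8 = F0 9F 98 88.
Leading byte 0xF0 = 11110000 matches 11110xxx → 4-byte sequence.
Byte 1: 0xF0 = 11110000, payload 000 (3 bits).
Byte 2: 0x9F = 10011111 (10xxxxxx ✓), payload 011111.
Byte 3: 0x98 = 10011000 (10xxxxxx ✓), payload 011000.
Byte 4: 0x88 = 10001000 (10xxxxxx ✓), payload 001000.
Concatenate: 000011111011000001000 = 0x1F608 (21 bits → U+1F608).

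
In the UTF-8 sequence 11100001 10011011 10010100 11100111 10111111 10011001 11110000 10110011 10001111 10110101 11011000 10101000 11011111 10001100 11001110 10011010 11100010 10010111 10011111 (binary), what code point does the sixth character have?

Offset 0: leading byte 0xE1 = 11100001 → 3-byte char #1 = E1 9B 94.
Offset 3: leading byte 0xE7 = 11100111 → 3-byte char #2 = E7 BF 99.
Offset 6: leading byte 0xF0 = 11110000 → 4-byte char #3 = F0 B3 8F B5.
Offset 10: leading byte 0xD8 = 11011000 → 2-byte char #4 = D8 A8.
Offset 12: leading byte 0xDF = 11011111 → 2-byte char #5 = DF 8C.
Offset 14: leading byte 0xCE = 11001110 → 2-byte char #6 = CE 9A.
Leading byte 0xCE = 11001110 matches 110xxxxx → 2-byte sequence.
Byte 1: 0xCE = 11001110, payload 01110 (5 bits).
Byte 2: 0x9A = 10011010 (10xxxxxx ✓), payload 011010.
Concatenate: 01110011010 = 0x39A (11 bits → U+039A).

U+039A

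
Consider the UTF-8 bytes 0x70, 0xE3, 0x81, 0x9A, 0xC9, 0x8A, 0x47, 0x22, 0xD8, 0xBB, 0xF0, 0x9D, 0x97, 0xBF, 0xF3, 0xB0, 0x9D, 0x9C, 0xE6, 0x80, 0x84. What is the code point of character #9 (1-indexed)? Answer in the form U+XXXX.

U+6004

Offset 0: leading byte 0x70 = 01110000 → 1-byte char #1 = 70.
Offset 1: leading byte 0xE3 = 11100011 → 3-byte char #2 = E3 81 9A.
Offset 4: leading byte 0xC9 = 11001001 → 2-byte char #3 = C9 8A.
Offset 6: leading byte 0x47 = 01000111 → 1-byte char #4 = 47.
Offset 7: leading byte 0x22 = 00100010 → 1-byte char #5 = 22.
Offset 8: leading byte 0xD8 = 11011000 → 2-byte char #6 = D8 BB.
Offset 10: leading byte 0xF0 = 11110000 → 4-byte char #7 = F0 9D 97 BF.
Offset 14: leading byte 0xF3 = 11110011 → 4-byte char #8 = F3 B0 9D 9C.
Offset 18: leading byte 0xE6 = 11100110 → 3-byte char #9 = E6 80 84.
Leading byte 0xE6 = 11100110 matches 1110xxxx → 3-byte sequence.
Byte 1: 0xE6 = 11100110, payload 0110 (4 bits).
Byte 2: 0x80 = 10000000 (10xxxxxx ✓), payload 000000.
Byte 3: 0x84 = 10000100 (10xxxxxx ✓), payload 000100.
Concatenate: 0110000000000100 = 0x6004 (16 bits → U+6004).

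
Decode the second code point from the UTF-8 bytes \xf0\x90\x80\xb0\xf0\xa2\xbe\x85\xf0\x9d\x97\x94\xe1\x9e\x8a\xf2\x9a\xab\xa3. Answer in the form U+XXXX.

Offset 0: leading byte 0xF0 = 11110000 → 4-byte char #1 = F0 90 80 B0.
Offset 4: leading byte 0xF0 = 11110000 → 4-byte char #2 = F0 A2 BE 85.
Leading byte 0xF0 = 11110000 matches 11110xxx → 4-byte sequence.
Byte 1: 0xF0 = 11110000, payload 000 (3 bits).
Byte 2: 0xA2 = 10100010 (10xxxxxx ✓), payload 100010.
Byte 3: 0xBE = 10111110 (10xxxxxx ✓), payload 111110.
Byte 4: 0x85 = 10000101 (10xxxxxx ✓), payload 000101.
Concatenate: 000100010111110000101 = 0x22F85 (21 bits → U+22F85).

U+22F85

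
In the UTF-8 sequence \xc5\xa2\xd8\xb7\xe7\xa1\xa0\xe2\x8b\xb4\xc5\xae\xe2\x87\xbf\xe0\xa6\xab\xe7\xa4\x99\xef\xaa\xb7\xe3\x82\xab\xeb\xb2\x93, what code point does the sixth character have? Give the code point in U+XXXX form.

Offset 0: leading byte 0xC5 = 11000101 → 2-byte char #1 = C5 A2.
Offset 2: leading byte 0xD8 = 11011000 → 2-byte char #2 = D8 B7.
Offset 4: leading byte 0xE7 = 11100111 → 3-byte char #3 = E7 A1 A0.
Offset 7: leading byte 0xE2 = 11100010 → 3-byte char #4 = E2 8B B4.
Offset 10: leading byte 0xC5 = 11000101 → 2-byte char #5 = C5 AE.
Offset 12: leading byte 0xE2 = 11100010 → 3-byte char #6 = E2 87 BF.
Leading byte 0xE2 = 11100010 matches 1110xxxx → 3-byte sequence.
Byte 1: 0xE2 = 11100010, payload 0010 (4 bits).
Byte 2: 0x87 = 10000111 (10xxxxxx ✓), payload 000111.
Byte 3: 0xBF = 10111111 (10xxxxxx ✓), payload 111111.
Concatenate: 0010000111111111 = 0x21FF (16 bits → U+21FF).

U+21FF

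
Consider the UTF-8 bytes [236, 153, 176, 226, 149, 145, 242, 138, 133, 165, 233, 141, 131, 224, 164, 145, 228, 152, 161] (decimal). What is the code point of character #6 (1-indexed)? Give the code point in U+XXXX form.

U+4621

Offset 0: leading byte 0xEC = 11101100 → 3-byte char #1 = EC 99 B0.
Offset 3: leading byte 0xE2 = 11100010 → 3-byte char #2 = E2 95 91.
Offset 6: leading byte 0xF2 = 11110010 → 4-byte char #3 = F2 8A 85 A5.
Offset 10: leading byte 0xE9 = 11101001 → 3-byte char #4 = E9 8D 83.
Offset 13: leading byte 0xE0 = 11100000 → 3-byte char #5 = E0 A4 91.
Offset 16: leading byte 0xE4 = 11100100 → 3-byte char #6 = E4 98 A1.
Leading byte 0xE4 = 11100100 matches 1110xxxx → 3-byte sequence.
Byte 1: 0xE4 = 11100100, payload 0100 (4 bits).
Byte 2: 0x98 = 10011000 (10xxxxxx ✓), payload 011000.
Byte 3: 0xA1 = 10100001 (10xxxxxx ✓), payload 100001.
Concatenate: 0100011000100001 = 0x4621 (16 bits → U+4621).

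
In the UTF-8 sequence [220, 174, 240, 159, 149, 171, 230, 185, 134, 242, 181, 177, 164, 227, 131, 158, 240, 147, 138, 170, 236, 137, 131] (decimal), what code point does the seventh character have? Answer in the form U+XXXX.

Offset 0: leading byte 0xDC = 11011100 → 2-byte char #1 = DC AE.
Offset 2: leading byte 0xF0 = 11110000 → 4-byte char #2 = F0 9F 95 AB.
Offset 6: leading byte 0xE6 = 11100110 → 3-byte char #3 = E6 B9 86.
Offset 9: leading byte 0xF2 = 11110010 → 4-byte char #4 = F2 B5 B1 A4.
Offset 13: leading byte 0xE3 = 11100011 → 3-byte char #5 = E3 83 9E.
Offset 16: leading byte 0xF0 = 11110000 → 4-byte char #6 = F0 93 8A AA.
Offset 20: leading byte 0xEC = 11101100 → 3-byte char #7 = EC 89 83.
Leading byte 0xEC = 11101100 matches 1110xxxx → 3-byte sequence.
Byte 1: 0xEC = 11101100, payload 1100 (4 bits).
Byte 2: 0x89 = 10001001 (10xxxxxx ✓), payload 001001.
Byte 3: 0x83 = 10000011 (10xxxxxx ✓), payload 000011.
Concatenate: 1100001001000011 = 0xC243 (16 bits → U+C243).

U+C243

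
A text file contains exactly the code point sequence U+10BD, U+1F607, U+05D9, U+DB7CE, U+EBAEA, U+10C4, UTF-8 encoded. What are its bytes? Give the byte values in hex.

U+10BD: 3-byte form → E1 82 BD.
U+1F607: 4-byte form → F0 9F 98 87.
U+05D9: 2-byte form → D7 99.
U+DB7CE: 4-byte form → F3 9B 9F 8E.
U+EBAEA: 4-byte form → F3 AB AB AA.
U+10C4: 3-byte form → E1 83 84.
Concatenated (20 bytes): E1 82 BD F0 9F 98 87 D7 99 F3 9B 9F 8E F3 AB AB AA E1 83 84.

E1 82 BD F0 9F 98 87 D7 99 F3 9B 9F 8E F3 AB AB AA E1 83 84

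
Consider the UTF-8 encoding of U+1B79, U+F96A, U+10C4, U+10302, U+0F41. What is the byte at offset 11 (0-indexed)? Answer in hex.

U+1B79 → 3-byte form E1 AD B9 at offsets 0–2.
U+F96A → 3-byte form EF A5 AA at offsets 3–5.
U+10C4 → 3-byte form E1 83 84 at offsets 6–8.
U+10302 → 4-byte form F0 90 8C 82 at offsets 9–12.
Offset 11 falls in char 4's range; it's byte 3 of F0 90 8C 82 = 0x8C.

0x8C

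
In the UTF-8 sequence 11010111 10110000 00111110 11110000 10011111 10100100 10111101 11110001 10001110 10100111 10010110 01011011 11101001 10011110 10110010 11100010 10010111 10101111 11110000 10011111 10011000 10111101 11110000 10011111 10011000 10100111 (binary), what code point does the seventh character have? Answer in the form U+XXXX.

Offset 0: leading byte 0xD7 = 11010111 → 2-byte char #1 = D7 B0.
Offset 2: leading byte 0x3E = 00111110 → 1-byte char #2 = 3E.
Offset 3: leading byte 0xF0 = 11110000 → 4-byte char #3 = F0 9F A4 BD.
Offset 7: leading byte 0xF1 = 11110001 → 4-byte char #4 = F1 8E A7 96.
Offset 11: leading byte 0x5B = 01011011 → 1-byte char #5 = 5B.
Offset 12: leading byte 0xE9 = 11101001 → 3-byte char #6 = E9 9E B2.
Offset 15: leading byte 0xE2 = 11100010 → 3-byte char #7 = E2 97 AF.
Leading byte 0xE2 = 11100010 matches 1110xxxx → 3-byte sequence.
Byte 1: 0xE2 = 11100010, payload 0010 (4 bits).
Byte 2: 0x97 = 10010111 (10xxxxxx ✓), payload 010111.
Byte 3: 0xAF = 10101111 (10xxxxxx ✓), payload 101111.
Concatenate: 0010010111101111 = 0x25EF (16 bits → U+25EF).

U+25EF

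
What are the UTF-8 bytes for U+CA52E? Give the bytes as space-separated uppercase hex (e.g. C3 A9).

U+CA52E = 0xCA52E = 828718 decimal. In range U+10000–U+10FFFF → 4-byte form: 11110xxx 10xxxxxx 10xxxxxx 10xxxxxx.
Binary (21 bits): 011001010010100101110.
Split 3+6+6+6: 011 | 001010 | 010100 | 101110.
Byte 1: 11110011 = 0xF3.
Byte 2: 10001010 = 0x8A.
Byte 3: 10010100 = 0x94.
Byte 4: 10101110 = 0xAE.

F3 8A 94 AE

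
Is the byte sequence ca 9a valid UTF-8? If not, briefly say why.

valid

Leading byte 0xCA = 11001010 → 2-byte form.
Continuation bytes 0x9A=10011010 all match 10xxxxxx.
Decoded value 0x29A is ≥ 0x80 (shortest form) and not a surrogate.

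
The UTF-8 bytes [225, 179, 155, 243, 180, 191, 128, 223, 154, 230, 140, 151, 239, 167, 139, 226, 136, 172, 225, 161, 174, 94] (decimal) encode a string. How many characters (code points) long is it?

8

Byte at offset 0: 0xE1 = 11100001 → 3-byte char (#1). Advance 3.
Byte at offset 3: 0xF3 = 11110011 → 4-byte char (#2). Advance 4.
Byte at offset 7: 0xDF = 11011111 → 2-byte char (#3). Advance 2.
Byte at offset 9: 0xE6 = 11100110 → 3-byte char (#4). Advance 3.
Byte at offset 12: 0xEF = 11101111 → 3-byte char (#5). Advance 3.
Byte at offset 15: 0xE2 = 11100010 → 3-byte char (#6). Advance 3.
Byte at offset 18: 0xE1 = 11100001 → 3-byte char (#7). Advance 3.
Byte at offset 21: 0x5E = 01011110 → 1-byte char (#8). Advance 1.
Reached end at offset 22 after 8 code points.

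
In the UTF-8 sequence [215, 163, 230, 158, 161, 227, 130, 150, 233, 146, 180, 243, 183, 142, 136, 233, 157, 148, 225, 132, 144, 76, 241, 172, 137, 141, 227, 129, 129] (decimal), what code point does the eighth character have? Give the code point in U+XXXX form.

U+004C

Offset 0: leading byte 0xD7 = 11010111 → 2-byte char #1 = D7 A3.
Offset 2: leading byte 0xE6 = 11100110 → 3-byte char #2 = E6 9E A1.
Offset 5: leading byte 0xE3 = 11100011 → 3-byte char #3 = E3 82 96.
Offset 8: leading byte 0xE9 = 11101001 → 3-byte char #4 = E9 92 B4.
Offset 11: leading byte 0xF3 = 11110011 → 4-byte char #5 = F3 B7 8E 88.
Offset 15: leading byte 0xE9 = 11101001 → 3-byte char #6 = E9 9D 94.
Offset 18: leading byte 0xE1 = 11100001 → 3-byte char #7 = E1 84 90.
Offset 21: leading byte 0x4C = 01001100 → 1-byte char #8 = 4C.
Leading byte 0x4C = 01001100 matches 0xxxxxxx → 1-byte sequence.
Byte 1: 0x4C = 01001100, payload 1001100 (7 bits).
Concatenate: 1001100 = 0x4C (7 bits → U+004C).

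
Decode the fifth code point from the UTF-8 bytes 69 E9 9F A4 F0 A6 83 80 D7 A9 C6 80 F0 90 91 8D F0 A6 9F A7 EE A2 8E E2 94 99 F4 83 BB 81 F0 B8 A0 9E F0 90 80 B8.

U+0180

Offset 0: leading byte 0x69 = 01101001 → 1-byte char #1 = 69.
Offset 1: leading byte 0xE9 = 11101001 → 3-byte char #2 = E9 9F A4.
Offset 4: leading byte 0xF0 = 11110000 → 4-byte char #3 = F0 A6 83 80.
Offset 8: leading byte 0xD7 = 11010111 → 2-byte char #4 = D7 A9.
Offset 10: leading byte 0xC6 = 11000110 → 2-byte char #5 = C6 80.
Leading byte 0xC6 = 11000110 matches 110xxxxx → 2-byte sequence.
Byte 1: 0xC6 = 11000110, payload 00110 (5 bits).
Byte 2: 0x80 = 10000000 (10xxxxxx ✓), payload 000000.
Concatenate: 00110000000 = 0x180 (11 bits → U+0180).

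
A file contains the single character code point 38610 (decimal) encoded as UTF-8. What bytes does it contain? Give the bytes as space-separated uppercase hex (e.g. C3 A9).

E9 9B 92

U+96D2 = 0x96D2 = 38610 decimal. In range U+0800–U+FFFF → 3-byte form: 1110xxxx 10xxxxxx 10xxxxxx.
Binary (16 bits): 1001011011010010.
Split 4+6+6: 1001 | 011011 | 010010.
Byte 1: 11101001 = 0xE9.
Byte 2: 10011011 = 0x9B.
Byte 3: 10010010 = 0x92.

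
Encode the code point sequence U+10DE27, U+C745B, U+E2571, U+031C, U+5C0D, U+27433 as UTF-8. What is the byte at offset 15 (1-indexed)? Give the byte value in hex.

1-indexed offset 15 is 0-indexed offset 14.
U+10DE27 → 4-byte form F4 8D B8 A7 at offsets 0–3.
U+C745B → 4-byte form F3 87 91 9B at offsets 4–7.
U+E2571 → 4-byte form F3 A2 95 B1 at offsets 8–11.
U+031C → 2-byte form CC 9C at offsets 12–13.
U+5C0D → 3-byte form E5 B0 8D at offsets 14–16.
Offset 14 falls in char 5's range; it's byte 1 of E5 B0 8D = 0xE5.

0xE5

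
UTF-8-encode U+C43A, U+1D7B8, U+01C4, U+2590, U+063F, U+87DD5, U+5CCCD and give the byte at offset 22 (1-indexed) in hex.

0x8D

1-indexed offset 22 is 0-indexed offset 21.
U+C43A → 3-byte form EC 90 BA at offsets 0–2.
U+1D7B8 → 4-byte form F0 9D 9E B8 at offsets 3–6.
U+01C4 → 2-byte form C7 84 at offsets 7–8.
U+2590 → 3-byte form E2 96 90 at offsets 9–11.
U+063F → 2-byte form D8 BF at offsets 12–13.
U+87DD5 → 4-byte form F2 87 B7 95 at offsets 14–17.
U+5CCCD → 4-byte form F1 9C B3 8D at offsets 18–21.
Offset 21 falls in char 7's range; it's byte 4 of F1 9C B3 8D = 0x8D.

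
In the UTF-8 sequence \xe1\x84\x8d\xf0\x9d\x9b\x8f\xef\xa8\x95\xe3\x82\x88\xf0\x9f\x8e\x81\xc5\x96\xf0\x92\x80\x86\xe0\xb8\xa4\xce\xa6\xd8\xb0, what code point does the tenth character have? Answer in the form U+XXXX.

Offset 0: leading byte 0xE1 = 11100001 → 3-byte char #1 = E1 84 8D.
Offset 3: leading byte 0xF0 = 11110000 → 4-byte char #2 = F0 9D 9B 8F.
Offset 7: leading byte 0xEF = 11101111 → 3-byte char #3 = EF A8 95.
Offset 10: leading byte 0xE3 = 11100011 → 3-byte char #4 = E3 82 88.
Offset 13: leading byte 0xF0 = 11110000 → 4-byte char #5 = F0 9F 8E 81.
Offset 17: leading byte 0xC5 = 11000101 → 2-byte char #6 = C5 96.
Offset 19: leading byte 0xF0 = 11110000 → 4-byte char #7 = F0 92 80 86.
Offset 23: leading byte 0xE0 = 11100000 → 3-byte char #8 = E0 B8 A4.
Offset 26: leading byte 0xCE = 11001110 → 2-byte char #9 = CE A6.
Offset 28: leading byte 0xD8 = 11011000 → 2-byte char #10 = D8 B0.
Leading byte 0xD8 = 11011000 matches 110xxxxx → 2-byte sequence.
Byte 1: 0xD8 = 11011000, payload 11000 (5 bits).
Byte 2: 0xB0 = 10110000 (10xxxxxx ✓), payload 110000.
Concatenate: 11000110000 = 0x630 (11 bits → U+0630).

U+0630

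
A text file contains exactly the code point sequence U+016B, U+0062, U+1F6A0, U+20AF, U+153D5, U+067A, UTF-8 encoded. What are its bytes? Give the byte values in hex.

C5 AB 62 F0 9F 9A A0 E2 82 AF F0 95 8F 95 D9 BA

U+016B: 2-byte form → C5 AB.
U+0062: 1-byte form → 62.
U+1F6A0: 4-byte form → F0 9F 9A A0.
U+20AF: 3-byte form → E2 82 AF.
U+153D5: 4-byte form → F0 95 8F 95.
U+067A: 2-byte form → D9 BA.
Concatenated (16 bytes): C5 AB 62 F0 9F 9A A0 E2 82 AF F0 95 8F 95 D9 BA.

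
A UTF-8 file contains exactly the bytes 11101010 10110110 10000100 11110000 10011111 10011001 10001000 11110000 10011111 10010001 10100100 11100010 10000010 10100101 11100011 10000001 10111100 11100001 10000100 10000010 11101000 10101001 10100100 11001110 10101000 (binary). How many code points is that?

Byte at offset 0: 0xEA = 11101010 → 3-byte char (#1). Advance 3.
Byte at offset 3: 0xF0 = 11110000 → 4-byte char (#2). Advance 4.
Byte at offset 7: 0xF0 = 11110000 → 4-byte char (#3). Advance 4.
Byte at offset 11: 0xE2 = 11100010 → 3-byte char (#4). Advance 3.
Byte at offset 14: 0xE3 = 11100011 → 3-byte char (#5). Advance 3.
Byte at offset 17: 0xE1 = 11100001 → 3-byte char (#6). Advance 3.
Byte at offset 20: 0xE8 = 11101000 → 3-byte char (#7). Advance 3.
Byte at offset 23: 0xCE = 11001110 → 2-byte char (#8). Advance 2.
Reached end at offset 25 after 8 code points.

8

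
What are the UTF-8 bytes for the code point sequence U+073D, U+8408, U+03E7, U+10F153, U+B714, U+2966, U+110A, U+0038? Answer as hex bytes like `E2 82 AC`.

DC BD E8 90 88 CF A7 F4 8F 85 93 EB 9C 94 E2 A5 A6 E1 84 8A 38

U+073D: 2-byte form → DC BD.
U+8408: 3-byte form → E8 90 88.
U+03E7: 2-byte form → CF A7.
U+10F153: 4-byte form → F4 8F 85 93.
U+B714: 3-byte form → EB 9C 94.
U+2966: 3-byte form → E2 A5 A6.
U+110A: 3-byte form → E1 84 8A.
U+0038: 1-byte form → 38.
Concatenated (21 bytes): DC BD E8 90 88 CF A7 F4 8F 85 93 EB 9C 94 E2 A5 A6 E1 84 8A 38.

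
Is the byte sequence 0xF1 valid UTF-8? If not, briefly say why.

invalid (sequence truncated)

Leading byte 0xF1 = 11110001 → 4-byte form, but only 1 byte is present.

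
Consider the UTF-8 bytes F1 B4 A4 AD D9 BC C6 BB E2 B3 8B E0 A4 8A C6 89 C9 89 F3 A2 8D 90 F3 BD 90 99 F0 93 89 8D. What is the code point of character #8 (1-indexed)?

U+E2350

Offset 0: leading byte 0xF1 = 11110001 → 4-byte char #1 = F1 B4 A4 AD.
Offset 4: leading byte 0xD9 = 11011001 → 2-byte char #2 = D9 BC.
Offset 6: leading byte 0xC6 = 11000110 → 2-byte char #3 = C6 BB.
Offset 8: leading byte 0xE2 = 11100010 → 3-byte char #4 = E2 B3 8B.
Offset 11: leading byte 0xE0 = 11100000 → 3-byte char #5 = E0 A4 8A.
Offset 14: leading byte 0xC6 = 11000110 → 2-byte char #6 = C6 89.
Offset 16: leading byte 0xC9 = 11001001 → 2-byte char #7 = C9 89.
Offset 18: leading byte 0xF3 = 11110011 → 4-byte char #8 = F3 A2 8D 90.
Leading byte 0xF3 = 11110011 matches 11110xxx → 4-byte sequence.
Byte 1: 0xF3 = 11110011, payload 011 (3 bits).
Byte 2: 0xA2 = 10100010 (10xxxxxx ✓), payload 100010.
Byte 3: 0x8D = 10001101 (10xxxxxx ✓), payload 001101.
Byte 4: 0x90 = 10010000 (10xxxxxx ✓), payload 010000.
Concatenate: 011100010001101010000 = 0xE2350 (21 bits → U+E2350).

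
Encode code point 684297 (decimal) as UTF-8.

F2 A7 84 89

U+A7109 = 0xA7109 = 684297 decimal. In range U+10000–U+10FFFF → 4-byte form: 11110xxx 10xxxxxx 10xxxxxx 10xxxxxx.
Binary (21 bits): 010100111000100001001.
Split 3+6+6+6: 010 | 100111 | 000100 | 001001.
Byte 1: 11110010 = 0xF2.
Byte 2: 10100111 = 0xA7.
Byte 3: 10000100 = 0x84.
Byte 4: 10001001 = 0x89.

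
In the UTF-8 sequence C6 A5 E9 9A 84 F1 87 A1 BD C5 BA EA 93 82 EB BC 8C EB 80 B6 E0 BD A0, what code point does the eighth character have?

Offset 0: leading byte 0xC6 = 11000110 → 2-byte char #1 = C6 A5.
Offset 2: leading byte 0xE9 = 11101001 → 3-byte char #2 = E9 9A 84.
Offset 5: leading byte 0xF1 = 11110001 → 4-byte char #3 = F1 87 A1 BD.
Offset 9: leading byte 0xC5 = 11000101 → 2-byte char #4 = C5 BA.
Offset 11: leading byte 0xEA = 11101010 → 3-byte char #5 = EA 93 82.
Offset 14: leading byte 0xEB = 11101011 → 3-byte char #6 = EB BC 8C.
Offset 17: leading byte 0xEB = 11101011 → 3-byte char #7 = EB 80 B6.
Offset 20: leading byte 0xE0 = 11100000 → 3-byte char #8 = E0 BD A0.
Leading byte 0xE0 = 11100000 matches 1110xxxx → 3-byte sequence.
Byte 1: 0xE0 = 11100000, payload 0000 (4 bits).
Byte 2: 0xBD = 10111101 (10xxxxxx ✓), payload 111101.
Byte 3: 0xA0 = 10100000 (10xxxxxx ✓), payload 100000.
Concatenate: 0000111101100000 = 0xF60 (16 bits → U+0F60).

U+0F60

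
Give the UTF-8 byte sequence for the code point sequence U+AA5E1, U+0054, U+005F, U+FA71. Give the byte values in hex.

F2 AA 97 A1 54 5F EF A9 B1

U+AA5E1: 4-byte form → F2 AA 97 A1.
U+0054: 1-byte form → 54.
U+005F: 1-byte form → 5F.
U+FA71: 3-byte form → EF A9 B1.
Concatenated (9 bytes): F2 AA 97 A1 54 5F EF A9 B1.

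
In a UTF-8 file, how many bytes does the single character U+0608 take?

2

U+0608 = 0x608. UTF-8 uses 1 byte below 0x80, 2 below 0x800, 3 below 0x10000, 4 up to 0x10FFFF. 0x608 is in U+0080–U+07FF → 2 bytes.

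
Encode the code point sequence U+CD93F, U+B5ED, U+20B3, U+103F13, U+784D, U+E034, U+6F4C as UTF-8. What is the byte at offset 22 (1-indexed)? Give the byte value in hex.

1-indexed offset 22 is 0-indexed offset 21.
U+CD93F → 4-byte form F3 8D A4 BF at offsets 0–3.
U+B5ED → 3-byte form EB 97 AD at offsets 4–6.
U+20B3 → 3-byte form E2 82 B3 at offsets 7–9.
U+103F13 → 4-byte form F4 83 BC 93 at offsets 10–13.
U+784D → 3-byte form E7 A1 8D at offsets 14–16.
U+E034 → 3-byte form EE 80 B4 at offsets 17–19.
U+6F4C → 3-byte form E6 BD 8C at offsets 20–22.
Offset 21 falls in char 7's range; it's byte 2 of E6 BD 8C = 0xBD.

0xBD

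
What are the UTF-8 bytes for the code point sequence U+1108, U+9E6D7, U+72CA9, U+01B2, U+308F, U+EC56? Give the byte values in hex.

U+1108: 3-byte form → E1 84 88.
U+9E6D7: 4-byte form → F2 9E 9B 97.
U+72CA9: 4-byte form → F1 B2 B2 A9.
U+01B2: 2-byte form → C6 B2.
U+308F: 3-byte form → E3 82 8F.
U+EC56: 3-byte form → EE B1 96.
Concatenated (19 bytes): E1 84 88 F2 9E 9B 97 F1 B2 B2 A9 C6 B2 E3 82 8F EE B1 96.

E1 84 88 F2 9E 9B 97 F1 B2 B2 A9 C6 B2 E3 82 8F EE B1 96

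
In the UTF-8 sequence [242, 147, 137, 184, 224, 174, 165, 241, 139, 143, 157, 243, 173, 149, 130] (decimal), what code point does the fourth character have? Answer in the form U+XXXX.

U+ED542

Offset 0: leading byte 0xF2 = 11110010 → 4-byte char #1 = F2 93 89 B8.
Offset 4: leading byte 0xE0 = 11100000 → 3-byte char #2 = E0 AE A5.
Offset 7: leading byte 0xF1 = 11110001 → 4-byte char #3 = F1 8B 8F 9D.
Offset 11: leading byte 0xF3 = 11110011 → 4-byte char #4 = F3 AD 95 82.
Leading byte 0xF3 = 11110011 matches 11110xxx → 4-byte sequence.
Byte 1: 0xF3 = 11110011, payload 011 (3 bits).
Byte 2: 0xAD = 10101101 (10xxxxxx ✓), payload 101101.
Byte 3: 0x95 = 10010101 (10xxxxxx ✓), payload 010101.
Byte 4: 0x82 = 10000010 (10xxxxxx ✓), payload 000010.
Concatenate: 011101101010101000010 = 0xED542 (21 bits → U+ED542).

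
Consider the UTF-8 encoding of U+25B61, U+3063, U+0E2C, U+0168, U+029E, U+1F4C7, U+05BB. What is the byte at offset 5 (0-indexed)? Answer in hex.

U+25B61 → 4-byte form F0 A5 AD A1 at offsets 0–3.
U+3063 → 3-byte form E3 81 A3 at offsets 4–6.
Offset 5 falls in char 2's range; it's byte 2 of E3 81 A3 = 0x81.

0x81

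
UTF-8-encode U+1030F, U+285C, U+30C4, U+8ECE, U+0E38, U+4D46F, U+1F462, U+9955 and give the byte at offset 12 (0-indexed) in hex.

U+1030F → 4-byte form F0 90 8C 8F at offsets 0–3.
U+285C → 3-byte form E2 A1 9C at offsets 4–6.
U+30C4 → 3-byte form E3 83 84 at offsets 7–9.
U+8ECE → 3-byte form E8 BB 8E at offsets 10–12.
Offset 12 falls in char 4's range; it's byte 3 of E8 BB 8E = 0x8E.

0x8E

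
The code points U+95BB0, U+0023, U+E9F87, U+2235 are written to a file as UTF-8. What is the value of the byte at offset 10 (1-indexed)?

1-indexed offset 10 is 0-indexed offset 9.
U+95BB0 → 4-byte form F2 95 AE B0 at offsets 0–3.
U+0023 → 1-byte form 23 at offsets 4–4.
U+E9F87 → 4-byte form F3 A9 BE 87 at offsets 5–8.
U+2235 → 3-byte form E2 88 B5 at offsets 9–11.
Offset 9 falls in char 4's range; it's byte 1 of E2 88 B5 = 0xE2.

0xE2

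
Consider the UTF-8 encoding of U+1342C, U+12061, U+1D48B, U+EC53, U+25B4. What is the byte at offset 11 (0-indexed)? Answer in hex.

U+1342C → 4-byte form F0 93 90 AC at offsets 0–3.
U+12061 → 4-byte form F0 92 81 A1 at offsets 4–7.
U+1D48B → 4-byte form F0 9D 92 8B at offsets 8–11.
Offset 11 falls in char 3's range; it's byte 4 of F0 9D 92 8B = 0x8B.

0x8B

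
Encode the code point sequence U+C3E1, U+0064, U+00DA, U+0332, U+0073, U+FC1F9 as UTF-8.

U+C3E1: 3-byte form → EC 8F A1.
U+0064: 1-byte form → 64.
U+00DA: 2-byte form → C3 9A.
U+0332: 2-byte form → CC B2.
U+0073: 1-byte form → 73.
U+FC1F9: 4-byte form → F3 BC 87 B9.
Concatenated (13 bytes): EC 8F A1 64 C3 9A CC B2 73 F3 BC 87 B9.

EC 8F A1 64 C3 9A CC B2 73 F3 BC 87 B9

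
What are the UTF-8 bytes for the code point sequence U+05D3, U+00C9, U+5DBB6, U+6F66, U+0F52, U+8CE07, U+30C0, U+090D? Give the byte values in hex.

D7 93 C3 89 F1 9D AE B6 E6 BD A6 E0 BD 92 F2 8C B8 87 E3 83 80 E0 A4 8D

U+05D3: 2-byte form → D7 93.
U+00C9: 2-byte form → C3 89.
U+5DBB6: 4-byte form → F1 9D AE B6.
U+6F66: 3-byte form → E6 BD A6.
U+0F52: 3-byte form → E0 BD 92.
U+8CE07: 4-byte form → F2 8C B8 87.
U+30C0: 3-byte form → E3 83 80.
U+090D: 3-byte form → E0 A4 8D.
Concatenated (24 bytes): D7 93 C3 89 F1 9D AE B6 E6 BD A6 E0 BD 92 F2 8C B8 87 E3 83 80 E0 A4 8D.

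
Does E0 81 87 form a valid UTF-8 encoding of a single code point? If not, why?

invalid (overlong encoding)

Leading byte 0xE0 = 11100000 → 3-byte form.
Continuation bytes all match 10xxxxxx. Payload decodes to 0x47.
But 0x47 < 0x800, the minimum for a 3-byte sequence — this is an overlong encoding.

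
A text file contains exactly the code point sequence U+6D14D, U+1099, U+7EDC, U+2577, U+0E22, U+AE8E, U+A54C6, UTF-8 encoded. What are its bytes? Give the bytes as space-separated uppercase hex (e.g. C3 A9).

U+6D14D: 4-byte form → F1 AD 85 8D.
U+1099: 3-byte form → E1 82 99.
U+7EDC: 3-byte form → E7 BB 9C.
U+2577: 3-byte form → E2 95 B7.
U+0E22: 3-byte form → E0 B8 A2.
U+AE8E: 3-byte form → EA BA 8E.
U+A54C6: 4-byte form → F2 A5 93 86.
Concatenated (23 bytes): F1 AD 85 8D E1 82 99 E7 BB 9C E2 95 B7 E0 B8 A2 EA BA 8E F2 A5 93 86.

F1 AD 85 8D E1 82 99 E7 BB 9C E2 95 B7 E0 B8 A2 EA BA 8E F2 A5 93 86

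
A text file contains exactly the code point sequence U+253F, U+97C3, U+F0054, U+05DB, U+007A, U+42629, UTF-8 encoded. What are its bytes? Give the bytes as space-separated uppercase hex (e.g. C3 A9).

E2 94 BF E9 9F 83 F3 B0 81 94 D7 9B 7A F1 82 98 A9

U+253F: 3-byte form → E2 94 BF.
U+97C3: 3-byte form → E9 9F 83.
U+F0054: 4-byte form → F3 B0 81 94.
U+05DB: 2-byte form → D7 9B.
U+007A: 1-byte form → 7A.
U+42629: 4-byte form → F1 82 98 A9.
Concatenated (17 bytes): E2 94 BF E9 9F 83 F3 B0 81 94 D7 9B 7A F1 82 98 A9.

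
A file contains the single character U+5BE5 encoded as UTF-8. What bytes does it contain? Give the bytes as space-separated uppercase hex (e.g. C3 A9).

E5 AF A5

U+5BE5 = 0x5BE5 = 23525 decimal. In range U+0800–U+FFFF → 3-byte form: 1110xxxx 10xxxxxx 10xxxxxx.
Binary (16 bits): 0101101111100101.
Split 4+6+6: 0101 | 101111 | 100101.
Byte 1: 11100101 = 0xE5.
Byte 2: 10101111 = 0xAF.
Byte 3: 10100101 = 0xA5.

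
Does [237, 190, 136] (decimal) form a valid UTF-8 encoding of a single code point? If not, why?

Structurally a 3-byte sequence; payload = 0xDF88.
But 0xDF88 is in U+D800–U+DFFF, the surrogate range. Surrogates are not Unicode scalar values and are forbidden in UTF-8.

invalid (encodes a surrogate (U+D800–U+DFFF))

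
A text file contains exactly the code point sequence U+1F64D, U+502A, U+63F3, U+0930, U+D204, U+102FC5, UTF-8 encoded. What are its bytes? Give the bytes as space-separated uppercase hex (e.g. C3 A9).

U+1F64D: 4-byte form → F0 9F 99 8D.
U+502A: 3-byte form → E5 80 AA.
U+63F3: 3-byte form → E6 8F B3.
U+0930: 3-byte form → E0 A4 B0.
U+D204: 3-byte form → ED 88 84.
U+102FC5: 4-byte form → F4 82 BF 85.
Concatenated (20 bytes): F0 9F 99 8D E5 80 AA E6 8F B3 E0 A4 B0 ED 88 84 F4 82 BF 85.

F0 9F 99 8D E5 80 AA E6 8F B3 E0 A4 B0 ED 88 84 F4 82 BF 85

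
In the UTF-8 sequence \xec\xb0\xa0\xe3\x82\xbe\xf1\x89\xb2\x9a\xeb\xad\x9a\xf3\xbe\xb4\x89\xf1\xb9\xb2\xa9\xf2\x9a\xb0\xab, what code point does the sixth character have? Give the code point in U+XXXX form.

U+79CA9

Offset 0: leading byte 0xEC = 11101100 → 3-byte char #1 = EC B0 A0.
Offset 3: leading byte 0xE3 = 11100011 → 3-byte char #2 = E3 82 BE.
Offset 6: leading byte 0xF1 = 11110001 → 4-byte char #3 = F1 89 B2 9A.
Offset 10: leading byte 0xEB = 11101011 → 3-byte char #4 = EB AD 9A.
Offset 13: leading byte 0xF3 = 11110011 → 4-byte char #5 = F3 BE B4 89.
Offset 17: leading byte 0xF1 = 11110001 → 4-byte char #6 = F1 B9 B2 A9.
Leading byte 0xF1 = 11110001 matches 11110xxx → 4-byte sequence.
Byte 1: 0xF1 = 11110001, payload 001 (3 bits).
Byte 2: 0xB9 = 10111001 (10xxxxxx ✓), payload 111001.
Byte 3: 0xB2 = 10110010 (10xxxxxx ✓), payload 110010.
Byte 4: 0xA9 = 10101001 (10xxxxxx ✓), payload 101001.
Concatenate: 001111001110010101001 = 0x79CA9 (21 bits → U+79CA9).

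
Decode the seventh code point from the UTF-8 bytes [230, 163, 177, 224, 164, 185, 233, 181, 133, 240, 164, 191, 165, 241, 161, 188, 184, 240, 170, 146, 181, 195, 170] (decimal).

Offset 0: leading byte 0xE6 = 11100110 → 3-byte char #1 = E6 A3 B1.
Offset 3: leading byte 0xE0 = 11100000 → 3-byte char #2 = E0 A4 B9.
Offset 6: leading byte 0xE9 = 11101001 → 3-byte char #3 = E9 B5 85.
Offset 9: leading byte 0xF0 = 11110000 → 4-byte char #4 = F0 A4 BF A5.
Offset 13: leading byte 0xF1 = 11110001 → 4-byte char #5 = F1 A1 BC B8.
Offset 17: leading byte 0xF0 = 11110000 → 4-byte char #6 = F0 AA 92 B5.
Offset 21: leading byte 0xC3 = 11000011 → 2-byte char #7 = C3 AA.
Leading byte 0xC3 = 11000011 matches 110xxxxx → 2-byte sequence.
Byte 1: 0xC3 = 11000011, payload 00011 (5 bits).
Byte 2: 0xAA = 10101010 (10xxxxxx ✓), payload 101010.
Concatenate: 00011101010 = 0xEA (11 bits → U+00EA).

U+00EA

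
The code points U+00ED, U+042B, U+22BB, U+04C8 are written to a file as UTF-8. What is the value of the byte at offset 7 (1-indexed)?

0xBB

1-indexed offset 7 is 0-indexed offset 6.
U+00ED → 2-byte form C3 AD at offsets 0–1.
U+042B → 2-byte form D0 AB at offsets 2–3.
U+22BB → 3-byte form E2 8A BB at offsets 4–6.
Offset 6 falls in char 3's range; it's byte 3 of E2 8A BB = 0xBB.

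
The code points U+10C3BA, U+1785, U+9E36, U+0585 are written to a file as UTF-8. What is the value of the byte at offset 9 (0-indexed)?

0xB6

U+10C3BA → 4-byte form F4 8C 8E BA at offsets 0–3.
U+1785 → 3-byte form E1 9E 85 at offsets 4–6.
U+9E36 → 3-byte form E9 B8 B6 at offsets 7–9.
Offset 9 falls in char 3's range; it's byte 3 of E9 B8 B6 = 0xB6.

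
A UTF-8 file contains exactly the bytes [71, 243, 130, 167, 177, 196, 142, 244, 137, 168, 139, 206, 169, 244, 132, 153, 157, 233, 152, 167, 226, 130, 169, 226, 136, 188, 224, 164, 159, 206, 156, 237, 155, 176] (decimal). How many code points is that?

Byte at offset 0: 0x47 = 01000111 → 1-byte char (#1). Advance 1.
Byte at offset 1: 0xF3 = 11110011 → 4-byte char (#2). Advance 4.
Byte at offset 5: 0xC4 = 11000100 → 2-byte char (#3). Advance 2.
Byte at offset 7: 0xF4 = 11110100 → 4-byte char (#4). Advance 4.
Byte at offset 11: 0xCE = 11001110 → 2-byte char (#5). Advance 2.
Byte at offset 13: 0xF4 = 11110100 → 4-byte char (#6). Advance 4.
Byte at offset 17: 0xE9 = 11101001 → 3-byte char (#7). Advance 3.
Byte at offset 20: 0xE2 = 11100010 → 3-byte char (#8). Advance 3.
Byte at offset 23: 0xE2 = 11100010 → 3-byte char (#9). Advance 3.
Byte at offset 26: 0xE0 = 11100000 → 3-byte char (#10). Advance 3.
Byte at offset 29: 0xCE = 11001110 → 2-byte char (#11). Advance 2.
Byte at offset 31: 0xED = 11101101 → 3-byte char (#12). Advance 3.
Reached end at offset 34 after 12 code points.

12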